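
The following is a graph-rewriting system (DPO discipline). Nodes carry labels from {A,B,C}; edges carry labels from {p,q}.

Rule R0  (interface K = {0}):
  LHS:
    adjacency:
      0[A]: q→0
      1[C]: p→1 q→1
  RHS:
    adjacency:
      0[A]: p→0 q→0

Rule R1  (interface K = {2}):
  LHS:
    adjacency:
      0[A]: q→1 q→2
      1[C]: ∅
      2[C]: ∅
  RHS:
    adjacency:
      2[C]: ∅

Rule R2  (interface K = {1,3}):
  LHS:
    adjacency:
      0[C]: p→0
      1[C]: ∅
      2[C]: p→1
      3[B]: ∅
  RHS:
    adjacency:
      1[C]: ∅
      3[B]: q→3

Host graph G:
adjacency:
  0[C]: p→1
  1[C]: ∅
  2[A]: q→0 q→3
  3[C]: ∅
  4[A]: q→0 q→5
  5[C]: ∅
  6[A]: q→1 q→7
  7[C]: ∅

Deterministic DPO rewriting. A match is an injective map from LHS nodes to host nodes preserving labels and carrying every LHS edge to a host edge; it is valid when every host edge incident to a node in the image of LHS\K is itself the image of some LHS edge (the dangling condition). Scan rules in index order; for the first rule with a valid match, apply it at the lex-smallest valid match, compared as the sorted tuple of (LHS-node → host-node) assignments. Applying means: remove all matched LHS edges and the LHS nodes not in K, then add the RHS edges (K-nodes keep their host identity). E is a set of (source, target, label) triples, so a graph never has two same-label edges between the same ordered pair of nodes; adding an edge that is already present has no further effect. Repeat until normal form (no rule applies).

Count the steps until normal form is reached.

Answer: 3

Steps:
start.  V:8 E:7  edges: 0-p->1 2-q->0 2-q->3 4-q->0 4-q->5 6-q->1 6-q->7
1. fire R1 via {0↦2, 1↦3, 2↦0}  →  V:6 E:5  edges: 0-p->1 4-q->0 4-q->5 6-q->1 6-q->7
2. fire R1 via {0↦4, 1↦5, 2↦0}  →  V:4 E:3  edges: 0-p->1 6-q->1 6-q->7
3. fire R1 via {0↦6, 1↦7, 2↦1}  →  V:2 E:1  edges: 0-p->1
final graph: no rule applies after step 3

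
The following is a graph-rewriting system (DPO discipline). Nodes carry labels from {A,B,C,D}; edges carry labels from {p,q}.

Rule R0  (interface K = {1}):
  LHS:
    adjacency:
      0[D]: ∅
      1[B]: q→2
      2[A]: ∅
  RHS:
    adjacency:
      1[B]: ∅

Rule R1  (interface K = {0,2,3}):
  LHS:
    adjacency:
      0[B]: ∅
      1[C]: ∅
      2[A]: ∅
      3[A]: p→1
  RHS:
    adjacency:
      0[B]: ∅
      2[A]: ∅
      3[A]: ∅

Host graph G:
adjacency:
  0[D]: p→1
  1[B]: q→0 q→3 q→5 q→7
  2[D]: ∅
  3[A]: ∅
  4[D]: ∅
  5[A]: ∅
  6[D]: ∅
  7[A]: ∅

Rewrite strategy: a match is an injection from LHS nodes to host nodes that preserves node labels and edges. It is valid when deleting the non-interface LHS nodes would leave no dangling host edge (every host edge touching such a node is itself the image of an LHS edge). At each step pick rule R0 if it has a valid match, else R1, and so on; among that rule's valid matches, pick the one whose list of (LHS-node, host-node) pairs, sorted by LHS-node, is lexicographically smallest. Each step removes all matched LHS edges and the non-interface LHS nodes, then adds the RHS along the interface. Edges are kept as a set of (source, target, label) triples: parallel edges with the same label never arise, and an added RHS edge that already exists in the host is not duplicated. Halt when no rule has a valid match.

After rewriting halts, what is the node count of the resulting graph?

[0] host  ⇒  8 nodes, 5 edges  {0-p->1 1-q->0 1-q->3 1-q->5 1-q->7}
[1] R0 @ {0↦2, 1↦1, 2↦3}  ⇒  6 nodes, 4 edges  {0-p->1 1-q->0 1-q->5 1-q->7}
[2] R0 @ {0↦4, 1↦1, 2↦5}  ⇒  4 nodes, 3 edges  {0-p->1 1-q->0 1-q->7}
[3] R0 @ {0↦6, 1↦1, 2↦7}  ⇒  2 nodes, 2 edges  {0-p->1 1-q->0}
final graph: no rule applies after step 3
NF nodes: {0:D, 1:B}

Answer: 2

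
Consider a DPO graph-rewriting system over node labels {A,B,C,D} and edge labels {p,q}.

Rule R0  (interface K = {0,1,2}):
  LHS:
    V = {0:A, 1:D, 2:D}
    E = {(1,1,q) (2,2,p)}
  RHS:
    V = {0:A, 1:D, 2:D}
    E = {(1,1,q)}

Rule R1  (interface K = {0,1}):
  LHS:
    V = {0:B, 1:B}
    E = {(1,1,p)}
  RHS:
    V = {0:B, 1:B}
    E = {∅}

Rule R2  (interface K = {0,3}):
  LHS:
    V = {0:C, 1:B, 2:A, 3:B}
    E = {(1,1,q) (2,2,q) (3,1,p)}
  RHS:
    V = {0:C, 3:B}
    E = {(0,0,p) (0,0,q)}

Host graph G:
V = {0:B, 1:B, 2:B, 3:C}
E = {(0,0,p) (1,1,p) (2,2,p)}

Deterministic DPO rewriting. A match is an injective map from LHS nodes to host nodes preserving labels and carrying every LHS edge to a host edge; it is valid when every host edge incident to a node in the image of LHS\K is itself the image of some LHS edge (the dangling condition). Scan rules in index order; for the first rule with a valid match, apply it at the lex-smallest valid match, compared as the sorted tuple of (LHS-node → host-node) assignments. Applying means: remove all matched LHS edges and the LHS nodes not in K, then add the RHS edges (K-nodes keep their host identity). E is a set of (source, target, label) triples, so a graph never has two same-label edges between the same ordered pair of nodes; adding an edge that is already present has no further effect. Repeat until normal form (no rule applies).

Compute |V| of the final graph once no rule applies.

[0] host  ⇒  4 nodes, 3 edges  {0-p->0 1-p->1 2-p->2}
[1] R1 @ {0↦0, 1↦1}  ⇒  4 nodes, 2 edges  {0-p->0 2-p->2}
[2] R1 @ {0↦0, 1↦2}  ⇒  4 nodes, 1 edges  {0-p->0}
[3] R1 @ {0↦1, 1↦0}  ⇒  4 nodes, 0 edges  {∅}
halt: no rule applies after step 3
NF nodes: {0:B, 1:B, 2:B, 3:C}

Answer: 4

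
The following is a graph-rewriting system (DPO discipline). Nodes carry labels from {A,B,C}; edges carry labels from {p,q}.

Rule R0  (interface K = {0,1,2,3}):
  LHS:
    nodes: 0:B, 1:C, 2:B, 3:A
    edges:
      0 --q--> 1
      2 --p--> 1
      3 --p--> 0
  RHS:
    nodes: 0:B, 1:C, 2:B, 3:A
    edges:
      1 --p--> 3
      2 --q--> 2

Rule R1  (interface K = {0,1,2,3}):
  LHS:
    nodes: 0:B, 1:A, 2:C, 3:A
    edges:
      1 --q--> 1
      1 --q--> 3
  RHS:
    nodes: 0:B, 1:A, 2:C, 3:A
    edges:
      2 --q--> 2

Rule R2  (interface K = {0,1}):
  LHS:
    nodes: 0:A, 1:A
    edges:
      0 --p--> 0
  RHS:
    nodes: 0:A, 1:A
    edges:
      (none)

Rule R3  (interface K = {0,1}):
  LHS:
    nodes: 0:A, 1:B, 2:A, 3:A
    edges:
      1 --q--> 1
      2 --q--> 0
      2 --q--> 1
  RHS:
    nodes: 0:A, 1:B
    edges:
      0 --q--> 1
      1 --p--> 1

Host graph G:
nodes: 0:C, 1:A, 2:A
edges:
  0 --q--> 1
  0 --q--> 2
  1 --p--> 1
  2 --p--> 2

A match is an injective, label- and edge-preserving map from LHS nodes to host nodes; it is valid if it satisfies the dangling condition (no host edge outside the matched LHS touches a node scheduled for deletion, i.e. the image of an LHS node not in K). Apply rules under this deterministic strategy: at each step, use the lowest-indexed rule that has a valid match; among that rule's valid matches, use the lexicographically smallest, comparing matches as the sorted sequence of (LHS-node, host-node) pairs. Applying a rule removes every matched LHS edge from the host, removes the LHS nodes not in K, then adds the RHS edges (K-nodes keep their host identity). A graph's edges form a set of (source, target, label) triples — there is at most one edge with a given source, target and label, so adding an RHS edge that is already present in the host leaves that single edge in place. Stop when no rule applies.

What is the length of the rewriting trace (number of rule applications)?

initial: |V|=3 |E|=4  E = 0-q->1 0-q->2 1-p->1 2-p->2
step 1: apply R2 at {0↦1, 1↦2}  → |V|=3 |E|=3  E = 0-q->1 0-q->2 2-p->2
step 2: apply R2 at {0↦2, 1↦1}  → |V|=3 |E|=2  E = 0-q->1 0-q->2
normal form: no rule applies after step 2

Answer: 2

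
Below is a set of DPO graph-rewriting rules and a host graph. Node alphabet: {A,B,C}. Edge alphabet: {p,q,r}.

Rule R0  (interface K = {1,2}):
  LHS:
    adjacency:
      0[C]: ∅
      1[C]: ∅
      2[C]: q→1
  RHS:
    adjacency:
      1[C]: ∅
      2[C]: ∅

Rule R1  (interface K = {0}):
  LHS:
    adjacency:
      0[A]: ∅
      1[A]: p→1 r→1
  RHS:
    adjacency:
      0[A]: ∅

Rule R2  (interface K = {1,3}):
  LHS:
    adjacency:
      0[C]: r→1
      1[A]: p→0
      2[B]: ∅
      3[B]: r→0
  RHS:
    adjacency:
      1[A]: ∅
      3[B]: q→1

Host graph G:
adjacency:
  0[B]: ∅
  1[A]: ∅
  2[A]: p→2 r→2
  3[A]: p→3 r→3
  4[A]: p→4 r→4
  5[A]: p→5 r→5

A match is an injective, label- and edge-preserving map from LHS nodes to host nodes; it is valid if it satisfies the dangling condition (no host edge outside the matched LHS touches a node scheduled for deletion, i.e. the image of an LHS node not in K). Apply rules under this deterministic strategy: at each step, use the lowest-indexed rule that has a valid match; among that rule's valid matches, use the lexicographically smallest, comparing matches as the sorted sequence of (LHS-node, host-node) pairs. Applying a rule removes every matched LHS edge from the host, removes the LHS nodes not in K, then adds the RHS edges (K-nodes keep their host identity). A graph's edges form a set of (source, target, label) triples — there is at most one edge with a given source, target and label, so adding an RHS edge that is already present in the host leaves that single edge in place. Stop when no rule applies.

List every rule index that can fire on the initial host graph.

R0: no valid match — LHS pattern not found
R1: 16 valid matches — {0↦1, 1↦2}, {0↦1, 1↦3}, {0↦1, 1↦4} (+13 more)
R2: no valid match — LHS pattern not found

Answer: [R1]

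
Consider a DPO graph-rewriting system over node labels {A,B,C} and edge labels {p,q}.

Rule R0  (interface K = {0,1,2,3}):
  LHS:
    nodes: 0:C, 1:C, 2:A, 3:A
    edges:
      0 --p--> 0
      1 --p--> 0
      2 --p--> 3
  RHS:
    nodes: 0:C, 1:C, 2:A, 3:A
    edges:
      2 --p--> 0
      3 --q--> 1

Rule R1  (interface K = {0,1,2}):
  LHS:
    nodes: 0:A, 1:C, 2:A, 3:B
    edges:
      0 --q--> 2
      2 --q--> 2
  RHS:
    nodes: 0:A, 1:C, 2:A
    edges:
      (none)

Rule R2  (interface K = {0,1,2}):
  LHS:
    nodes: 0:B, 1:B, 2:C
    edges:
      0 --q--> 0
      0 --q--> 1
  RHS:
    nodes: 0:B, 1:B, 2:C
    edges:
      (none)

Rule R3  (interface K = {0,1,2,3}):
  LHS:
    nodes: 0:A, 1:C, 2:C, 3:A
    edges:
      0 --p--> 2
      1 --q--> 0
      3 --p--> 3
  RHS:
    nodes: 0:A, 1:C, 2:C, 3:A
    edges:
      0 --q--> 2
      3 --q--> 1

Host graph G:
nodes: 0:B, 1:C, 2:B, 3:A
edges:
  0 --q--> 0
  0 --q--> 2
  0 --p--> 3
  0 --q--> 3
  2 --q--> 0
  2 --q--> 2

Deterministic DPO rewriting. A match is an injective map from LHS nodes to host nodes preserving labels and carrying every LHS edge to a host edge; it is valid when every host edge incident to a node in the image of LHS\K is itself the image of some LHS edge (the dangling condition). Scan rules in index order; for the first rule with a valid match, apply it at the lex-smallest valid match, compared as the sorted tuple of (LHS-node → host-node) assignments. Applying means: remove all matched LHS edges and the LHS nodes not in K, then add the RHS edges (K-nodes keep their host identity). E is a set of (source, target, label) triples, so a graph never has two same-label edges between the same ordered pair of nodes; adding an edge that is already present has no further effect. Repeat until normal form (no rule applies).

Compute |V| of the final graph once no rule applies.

start.  V:4 E:6  edges: 0-q->0 0-q->2 0-p->3 0-q->3 2-q->0 2-q->2
1. fire R2 via {0↦0, 1↦2, 2↦1}  →  V:4 E:4  edges: 0-p->3 0-q->3 2-q->0 2-q->2
2. fire R2 via {0↦2, 1↦0, 2↦1}  →  V:4 E:2  edges: 0-p->3 0-q->3
halt: no rule applies after step 2
NF nodes: {0:B, 1:C, 2:B, 3:A}

Answer: 4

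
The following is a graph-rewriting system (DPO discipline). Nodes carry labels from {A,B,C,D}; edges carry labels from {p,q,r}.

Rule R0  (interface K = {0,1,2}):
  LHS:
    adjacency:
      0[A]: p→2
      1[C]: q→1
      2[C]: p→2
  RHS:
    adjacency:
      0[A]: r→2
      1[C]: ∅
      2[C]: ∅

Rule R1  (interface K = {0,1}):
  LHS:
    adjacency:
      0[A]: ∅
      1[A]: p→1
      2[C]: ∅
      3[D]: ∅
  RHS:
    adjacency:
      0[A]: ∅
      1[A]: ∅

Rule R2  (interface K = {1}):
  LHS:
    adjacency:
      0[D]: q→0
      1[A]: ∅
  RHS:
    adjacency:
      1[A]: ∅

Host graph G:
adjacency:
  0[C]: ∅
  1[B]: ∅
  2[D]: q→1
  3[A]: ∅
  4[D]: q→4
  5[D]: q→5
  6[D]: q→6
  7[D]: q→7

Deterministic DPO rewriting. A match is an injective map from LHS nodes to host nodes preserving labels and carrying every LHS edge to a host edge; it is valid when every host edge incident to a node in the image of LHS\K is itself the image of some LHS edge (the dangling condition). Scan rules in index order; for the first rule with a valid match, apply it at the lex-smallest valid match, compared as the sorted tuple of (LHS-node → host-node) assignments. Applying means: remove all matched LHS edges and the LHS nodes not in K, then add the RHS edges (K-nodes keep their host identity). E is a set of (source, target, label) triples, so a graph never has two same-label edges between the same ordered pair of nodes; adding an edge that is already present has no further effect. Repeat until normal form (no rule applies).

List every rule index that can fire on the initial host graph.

R0: no valid match — LHS pattern not found
R1: no valid match — LHS pattern not found
R2: 4 valid matches — {0↦4, 1↦3}, {0↦5, 1↦3}, {0↦6, 1↦3} (+1 more)

Answer: [R2]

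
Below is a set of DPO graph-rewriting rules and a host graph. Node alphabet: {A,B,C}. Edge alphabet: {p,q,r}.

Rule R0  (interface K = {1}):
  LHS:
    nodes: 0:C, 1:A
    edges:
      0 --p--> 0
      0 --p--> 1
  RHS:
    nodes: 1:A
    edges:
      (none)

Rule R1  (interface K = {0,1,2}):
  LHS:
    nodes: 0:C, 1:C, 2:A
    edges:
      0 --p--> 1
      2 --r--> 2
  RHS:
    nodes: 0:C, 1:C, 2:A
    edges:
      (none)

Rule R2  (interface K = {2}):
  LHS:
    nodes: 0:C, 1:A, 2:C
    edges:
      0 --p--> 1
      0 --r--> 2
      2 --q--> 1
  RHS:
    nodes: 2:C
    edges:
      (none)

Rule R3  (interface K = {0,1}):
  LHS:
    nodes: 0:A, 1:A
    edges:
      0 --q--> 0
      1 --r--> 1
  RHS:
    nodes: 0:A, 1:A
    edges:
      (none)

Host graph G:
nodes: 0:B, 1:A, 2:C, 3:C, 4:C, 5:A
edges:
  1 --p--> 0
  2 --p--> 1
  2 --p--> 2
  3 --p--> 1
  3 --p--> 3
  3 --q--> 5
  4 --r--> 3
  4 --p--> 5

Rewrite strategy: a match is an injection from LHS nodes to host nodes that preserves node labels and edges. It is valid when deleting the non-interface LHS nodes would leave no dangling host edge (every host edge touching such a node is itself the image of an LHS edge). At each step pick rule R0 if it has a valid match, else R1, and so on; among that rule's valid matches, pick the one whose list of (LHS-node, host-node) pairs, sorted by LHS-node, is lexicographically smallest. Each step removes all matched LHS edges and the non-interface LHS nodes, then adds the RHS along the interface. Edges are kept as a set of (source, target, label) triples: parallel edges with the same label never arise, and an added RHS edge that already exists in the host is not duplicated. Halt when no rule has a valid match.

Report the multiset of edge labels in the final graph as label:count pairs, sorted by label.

initial: |V|=6 |E|=8  E = 1-p->0 2-p->1 2-p->2 3-p->1 3-p->3 3-q->5 4-r->3 4-p->5
step 1: apply R0 at {0↦2, 1↦1}  → |V|=5 |E|=6  E = 1-p->0 3-p->1 3-p->3 3-q->5 4-r->3 4-p->5
step 2: apply R2 at {0↦4, 1↦5, 2↦3}  → |V|=3 |E|=3  E = 1-p->0 3-p->1 3-p->3
step 3: apply R0 at {0↦3, 1↦1}  → |V|=2 |E|=1  E = 1-p->0
normal form: no rule applies after step 3
NF edges: [(1, 0, 'p')]

Answer: p:1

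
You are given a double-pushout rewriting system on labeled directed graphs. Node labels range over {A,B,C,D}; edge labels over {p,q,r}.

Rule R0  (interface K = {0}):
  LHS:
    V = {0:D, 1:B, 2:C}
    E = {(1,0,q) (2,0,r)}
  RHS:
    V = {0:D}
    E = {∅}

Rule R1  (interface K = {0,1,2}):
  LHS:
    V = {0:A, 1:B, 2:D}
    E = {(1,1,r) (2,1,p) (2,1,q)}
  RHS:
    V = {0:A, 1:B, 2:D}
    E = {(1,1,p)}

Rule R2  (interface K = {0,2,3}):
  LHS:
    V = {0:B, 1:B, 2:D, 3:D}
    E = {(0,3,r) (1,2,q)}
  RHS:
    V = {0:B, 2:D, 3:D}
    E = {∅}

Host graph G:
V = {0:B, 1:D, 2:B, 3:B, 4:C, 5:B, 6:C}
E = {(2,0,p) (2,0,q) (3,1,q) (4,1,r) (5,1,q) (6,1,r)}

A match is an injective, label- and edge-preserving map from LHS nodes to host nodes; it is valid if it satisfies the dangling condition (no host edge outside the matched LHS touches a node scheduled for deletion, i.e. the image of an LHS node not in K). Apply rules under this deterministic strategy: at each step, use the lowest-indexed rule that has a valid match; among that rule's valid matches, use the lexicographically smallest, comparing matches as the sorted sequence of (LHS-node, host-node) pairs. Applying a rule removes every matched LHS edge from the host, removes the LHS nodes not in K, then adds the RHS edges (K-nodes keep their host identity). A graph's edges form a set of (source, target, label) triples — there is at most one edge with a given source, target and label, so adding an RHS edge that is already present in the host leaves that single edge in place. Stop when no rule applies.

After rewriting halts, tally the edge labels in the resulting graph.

Answer: p:1 q:1

Rewrite trace:
initial: |V|=7 |E|=6  E = 2-p->0 2-q->0 3-q->1 4-r->1 5-q->1 6-r->1
step 1: apply R0 at {0↦1, 1↦3, 2↦4}  → |V|=5 |E|=4  E = 2-p->0 2-q->0 5-q->1 6-r->1
step 2: apply R0 at {0↦1, 1↦5, 2↦6}  → |V|=3 |E|=2  E = 2-p->0 2-q->0
final graph: no rule applies after step 2
NF edges: [(2, 0, 'p'), (2, 0, 'q')]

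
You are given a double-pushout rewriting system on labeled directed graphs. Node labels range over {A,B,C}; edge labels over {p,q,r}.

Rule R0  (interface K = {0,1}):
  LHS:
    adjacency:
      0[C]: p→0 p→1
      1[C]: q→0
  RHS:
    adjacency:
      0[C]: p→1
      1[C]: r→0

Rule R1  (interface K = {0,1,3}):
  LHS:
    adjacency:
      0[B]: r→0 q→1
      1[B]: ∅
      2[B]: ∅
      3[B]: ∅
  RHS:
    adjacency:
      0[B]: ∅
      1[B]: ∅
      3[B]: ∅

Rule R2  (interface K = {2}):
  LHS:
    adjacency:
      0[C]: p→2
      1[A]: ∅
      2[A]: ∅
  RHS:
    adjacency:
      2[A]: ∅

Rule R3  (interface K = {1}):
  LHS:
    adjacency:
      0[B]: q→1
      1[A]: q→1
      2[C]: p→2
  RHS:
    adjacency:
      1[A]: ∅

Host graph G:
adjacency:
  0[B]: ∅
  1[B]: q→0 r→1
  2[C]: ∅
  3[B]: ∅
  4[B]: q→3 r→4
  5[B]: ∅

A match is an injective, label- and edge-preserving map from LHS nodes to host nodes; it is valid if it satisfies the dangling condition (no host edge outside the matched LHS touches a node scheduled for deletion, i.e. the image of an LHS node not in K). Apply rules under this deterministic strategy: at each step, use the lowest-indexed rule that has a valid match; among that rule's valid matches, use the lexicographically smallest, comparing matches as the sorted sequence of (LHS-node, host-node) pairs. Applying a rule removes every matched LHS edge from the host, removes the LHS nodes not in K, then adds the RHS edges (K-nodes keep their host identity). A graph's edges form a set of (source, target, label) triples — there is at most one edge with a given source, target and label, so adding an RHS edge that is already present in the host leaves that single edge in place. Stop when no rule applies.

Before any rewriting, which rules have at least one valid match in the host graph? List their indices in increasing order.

Answer: [R1]

Rewrite trace:
R0: no valid match — LHS pattern not found
R1: 4 valid matches — {0↦1, 1↦0, 2↦5, 3↦3}, {0↦1, 1↦0, 2↦5, 3↦4}, {0↦4, 1↦3, 2↦5, 3↦0} (+1 more)
R2: no valid match — LHS pattern not found
R3: no valid match — LHS pattern not found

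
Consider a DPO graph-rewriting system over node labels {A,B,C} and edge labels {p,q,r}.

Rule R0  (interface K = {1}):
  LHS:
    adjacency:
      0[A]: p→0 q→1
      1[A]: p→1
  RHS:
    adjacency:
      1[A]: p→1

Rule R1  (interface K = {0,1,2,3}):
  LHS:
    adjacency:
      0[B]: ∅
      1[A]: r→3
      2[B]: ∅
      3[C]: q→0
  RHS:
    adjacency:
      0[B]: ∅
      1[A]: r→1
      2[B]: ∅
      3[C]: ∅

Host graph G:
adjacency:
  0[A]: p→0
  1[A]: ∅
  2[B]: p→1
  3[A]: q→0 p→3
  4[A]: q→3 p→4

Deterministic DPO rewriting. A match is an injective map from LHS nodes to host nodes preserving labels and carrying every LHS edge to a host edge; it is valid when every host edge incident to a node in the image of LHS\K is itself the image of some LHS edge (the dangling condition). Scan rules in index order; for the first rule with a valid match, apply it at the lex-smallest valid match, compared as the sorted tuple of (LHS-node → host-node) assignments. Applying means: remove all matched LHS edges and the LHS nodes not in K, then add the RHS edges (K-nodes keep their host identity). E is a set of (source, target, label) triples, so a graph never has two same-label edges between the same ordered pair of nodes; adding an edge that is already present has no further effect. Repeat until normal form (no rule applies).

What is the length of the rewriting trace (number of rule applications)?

Answer: 2

Rewrite trace:
start.  V:5 E:6  edges: 0-p->0 2-p->1 3-q->0 3-p->3 4-q->3 4-p->4
1. fire R0 via {0↦4, 1↦3}  →  V:4 E:4  edges: 0-p->0 2-p->1 3-q->0 3-p->3
2. fire R0 via {0↦3, 1↦0}  →  V:3 E:2  edges: 0-p->0 2-p->1
final graph: no rule applies after step 2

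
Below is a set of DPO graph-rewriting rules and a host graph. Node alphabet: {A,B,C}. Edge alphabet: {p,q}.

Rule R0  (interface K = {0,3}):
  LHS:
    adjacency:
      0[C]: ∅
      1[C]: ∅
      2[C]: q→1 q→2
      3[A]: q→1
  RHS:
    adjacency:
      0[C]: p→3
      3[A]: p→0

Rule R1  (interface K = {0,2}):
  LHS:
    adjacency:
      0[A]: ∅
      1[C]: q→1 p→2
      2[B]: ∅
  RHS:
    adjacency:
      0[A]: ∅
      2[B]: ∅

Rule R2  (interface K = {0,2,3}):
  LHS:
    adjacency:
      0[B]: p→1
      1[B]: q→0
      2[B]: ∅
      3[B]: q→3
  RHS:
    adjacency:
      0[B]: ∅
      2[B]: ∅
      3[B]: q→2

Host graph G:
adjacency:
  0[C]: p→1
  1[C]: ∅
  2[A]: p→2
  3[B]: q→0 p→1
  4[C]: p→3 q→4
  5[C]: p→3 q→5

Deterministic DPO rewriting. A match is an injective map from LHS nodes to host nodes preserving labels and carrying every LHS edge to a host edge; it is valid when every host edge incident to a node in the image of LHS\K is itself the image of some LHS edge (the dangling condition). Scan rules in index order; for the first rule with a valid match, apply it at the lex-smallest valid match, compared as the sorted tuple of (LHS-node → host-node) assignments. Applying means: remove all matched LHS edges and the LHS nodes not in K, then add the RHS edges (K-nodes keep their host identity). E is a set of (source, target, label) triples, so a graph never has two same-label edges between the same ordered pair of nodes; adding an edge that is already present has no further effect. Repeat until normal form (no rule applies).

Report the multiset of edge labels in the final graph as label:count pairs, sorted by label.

Answer: p:3 q:1

Derivation:
start.  V:6 E:8  edges: 0-p->1 2-p->2 3-q->0 3-p->1 4-p->3 4-q->4 5-p->3 5-q->5
1. fire R1 via {0↦2, 1↦4, 2↦3}  →  V:5 E:6  edges: 0-p->1 2-p->2 3-q->0 3-p->1 5-p->3 5-q->5
2. fire R1 via {0↦2, 1↦5, 2↦3}  →  V:4 E:4  edges: 0-p->1 2-p->2 3-q->0 3-p->1
normal form: no rule applies after step 2
NF edges: [(0, 1, 'p'), (2, 2, 'p'), (3, 0, 'q'), (3, 1, 'p')]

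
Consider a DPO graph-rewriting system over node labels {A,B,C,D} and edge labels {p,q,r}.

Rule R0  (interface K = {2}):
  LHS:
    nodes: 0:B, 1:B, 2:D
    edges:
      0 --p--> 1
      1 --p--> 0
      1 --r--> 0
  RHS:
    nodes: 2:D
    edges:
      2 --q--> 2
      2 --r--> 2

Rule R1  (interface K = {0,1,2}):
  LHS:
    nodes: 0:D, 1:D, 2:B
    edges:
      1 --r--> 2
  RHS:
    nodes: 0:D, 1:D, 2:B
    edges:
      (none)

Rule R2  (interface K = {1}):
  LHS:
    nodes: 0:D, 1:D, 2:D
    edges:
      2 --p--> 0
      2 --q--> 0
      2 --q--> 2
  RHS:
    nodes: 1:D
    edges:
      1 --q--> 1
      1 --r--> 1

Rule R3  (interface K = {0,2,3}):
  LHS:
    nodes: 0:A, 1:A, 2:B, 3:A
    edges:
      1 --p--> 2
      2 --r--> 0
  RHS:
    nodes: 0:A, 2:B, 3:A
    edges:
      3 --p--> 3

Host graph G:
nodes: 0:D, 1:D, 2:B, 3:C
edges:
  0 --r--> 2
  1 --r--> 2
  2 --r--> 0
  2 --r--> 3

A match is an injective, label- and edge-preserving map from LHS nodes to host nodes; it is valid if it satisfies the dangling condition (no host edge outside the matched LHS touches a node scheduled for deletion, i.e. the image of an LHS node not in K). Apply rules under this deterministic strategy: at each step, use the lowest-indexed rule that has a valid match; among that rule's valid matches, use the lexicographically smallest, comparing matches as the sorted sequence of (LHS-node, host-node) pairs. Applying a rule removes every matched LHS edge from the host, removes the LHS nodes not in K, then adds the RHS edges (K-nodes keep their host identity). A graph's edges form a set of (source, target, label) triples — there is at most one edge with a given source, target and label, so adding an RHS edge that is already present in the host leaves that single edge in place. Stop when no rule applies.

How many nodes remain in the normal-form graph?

initial: |V|=4 |E|=4  E = 0-r->2 1-r->2 2-r->0 2-r->3
step 1: apply R1 at {0↦0, 1↦1, 2↦2}  → |V|=4 |E|=3  E = 0-r->2 2-r->0 2-r->3
step 2: apply R1 at {0↦1, 1↦0, 2↦2}  → |V|=4 |E|=2  E = 2-r->0 2-r->3
normal form: no rule applies after step 2
NF nodes: {0:D, 1:D, 2:B, 3:C}

Answer: 4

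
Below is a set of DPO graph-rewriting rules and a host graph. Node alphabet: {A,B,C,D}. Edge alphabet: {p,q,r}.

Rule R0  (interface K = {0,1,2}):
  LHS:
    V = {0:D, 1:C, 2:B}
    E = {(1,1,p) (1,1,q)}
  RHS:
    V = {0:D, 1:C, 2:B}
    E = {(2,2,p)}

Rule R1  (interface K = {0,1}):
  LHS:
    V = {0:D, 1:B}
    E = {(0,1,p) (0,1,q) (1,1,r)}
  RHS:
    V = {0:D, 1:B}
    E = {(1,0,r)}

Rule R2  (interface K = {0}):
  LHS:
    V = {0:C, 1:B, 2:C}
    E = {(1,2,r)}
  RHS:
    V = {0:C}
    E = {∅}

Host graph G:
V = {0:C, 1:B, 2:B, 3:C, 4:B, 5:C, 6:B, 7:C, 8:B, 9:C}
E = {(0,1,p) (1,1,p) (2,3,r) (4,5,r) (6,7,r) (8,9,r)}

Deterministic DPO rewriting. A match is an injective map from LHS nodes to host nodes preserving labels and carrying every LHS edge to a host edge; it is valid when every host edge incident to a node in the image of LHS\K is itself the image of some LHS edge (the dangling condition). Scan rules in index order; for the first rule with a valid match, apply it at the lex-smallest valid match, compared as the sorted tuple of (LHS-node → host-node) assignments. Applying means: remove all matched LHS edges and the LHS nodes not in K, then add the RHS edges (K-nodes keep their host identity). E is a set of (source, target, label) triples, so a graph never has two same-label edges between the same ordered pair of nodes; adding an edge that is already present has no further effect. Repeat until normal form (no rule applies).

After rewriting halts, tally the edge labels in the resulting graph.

start.  V:10 E:6  edges: 0-p->1 1-p->1 2-r->3 4-r->5 6-r->7 8-r->9
1. fire R2 via {0↦0, 1↦2, 2↦3}  →  V:8 E:5  edges: 0-p->1 1-p->1 4-r->5 6-r->7 8-r->9
2. fire R2 via {0↦0, 1↦4, 2↦5}  →  V:6 E:4  edges: 0-p->1 1-p->1 6-r->7 8-r->9
3. fire R2 via {0↦0, 1↦6, 2↦7}  →  V:4 E:3  edges: 0-p->1 1-p->1 8-r->9
4. fire R2 via {0↦0, 1↦8, 2↦9}  →  V:2 E:2  edges: 0-p->1 1-p->1
final graph: no rule applies after step 4
NF edges: [(0, 1, 'p'), (1, 1, 'p')]

Answer: p:2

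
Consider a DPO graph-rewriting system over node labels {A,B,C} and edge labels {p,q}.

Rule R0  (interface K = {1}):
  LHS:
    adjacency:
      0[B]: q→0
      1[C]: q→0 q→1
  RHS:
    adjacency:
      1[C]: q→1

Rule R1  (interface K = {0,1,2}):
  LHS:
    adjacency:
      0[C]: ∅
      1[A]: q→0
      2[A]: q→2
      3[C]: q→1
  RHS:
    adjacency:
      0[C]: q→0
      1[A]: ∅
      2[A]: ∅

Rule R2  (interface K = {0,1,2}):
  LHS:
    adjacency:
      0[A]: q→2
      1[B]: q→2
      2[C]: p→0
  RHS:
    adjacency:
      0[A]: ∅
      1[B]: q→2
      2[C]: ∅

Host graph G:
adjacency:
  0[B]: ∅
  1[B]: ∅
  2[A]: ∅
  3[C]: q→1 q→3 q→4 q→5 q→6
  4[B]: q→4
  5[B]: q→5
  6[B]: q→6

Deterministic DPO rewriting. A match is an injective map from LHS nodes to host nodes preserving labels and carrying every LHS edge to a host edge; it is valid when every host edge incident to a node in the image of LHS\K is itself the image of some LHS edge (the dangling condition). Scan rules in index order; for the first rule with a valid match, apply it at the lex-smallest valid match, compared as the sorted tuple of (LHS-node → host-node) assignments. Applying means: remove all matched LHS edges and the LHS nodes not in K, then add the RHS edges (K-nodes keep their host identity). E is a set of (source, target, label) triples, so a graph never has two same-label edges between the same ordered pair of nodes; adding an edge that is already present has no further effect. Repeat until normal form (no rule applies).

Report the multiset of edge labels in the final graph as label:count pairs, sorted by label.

initial: |V|=7 |E|=8  E = 3-q->1 3-q->3 3-q->4 3-q->5 3-q->6 4-q->4 5-q->5 6-q->6
step 1: apply R0 at {0↦4, 1↦3}  → |V|=6 |E|=6  E = 3-q->1 3-q->3 3-q->5 3-q->6 5-q->5 6-q->6
step 2: apply R0 at {0↦5, 1↦3}  → |V|=5 |E|=4  E = 3-q->1 3-q->3 3-q->6 6-q->6
step 3: apply R0 at {0↦6, 1↦3}  → |V|=4 |E|=2  E = 3-q->1 3-q->3
final graph: no rule applies after step 3
NF edges: [(3, 1, 'q'), (3, 3, 'q')]

Answer: q:2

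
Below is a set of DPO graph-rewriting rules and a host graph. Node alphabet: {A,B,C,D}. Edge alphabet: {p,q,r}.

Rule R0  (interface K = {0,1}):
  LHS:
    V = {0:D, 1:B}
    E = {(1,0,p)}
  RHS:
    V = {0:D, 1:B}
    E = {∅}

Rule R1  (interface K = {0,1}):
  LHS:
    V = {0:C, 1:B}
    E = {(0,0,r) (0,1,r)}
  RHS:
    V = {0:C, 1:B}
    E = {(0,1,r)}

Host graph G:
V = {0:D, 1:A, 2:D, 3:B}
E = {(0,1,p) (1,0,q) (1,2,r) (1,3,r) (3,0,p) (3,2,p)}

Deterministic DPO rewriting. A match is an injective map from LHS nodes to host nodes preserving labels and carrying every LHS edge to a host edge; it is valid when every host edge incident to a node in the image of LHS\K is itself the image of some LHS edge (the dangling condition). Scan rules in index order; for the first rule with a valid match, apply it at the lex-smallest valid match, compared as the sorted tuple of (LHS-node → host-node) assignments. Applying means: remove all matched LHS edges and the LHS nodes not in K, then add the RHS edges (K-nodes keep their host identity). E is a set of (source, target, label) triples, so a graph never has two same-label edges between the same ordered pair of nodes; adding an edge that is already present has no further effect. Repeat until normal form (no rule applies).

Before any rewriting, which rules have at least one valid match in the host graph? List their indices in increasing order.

Answer: [R0]

Rewrite trace:
R0: 2 valid matches — {0↦0, 1↦3}, {0↦2, 1↦3}
R1: no valid match — LHS pattern not found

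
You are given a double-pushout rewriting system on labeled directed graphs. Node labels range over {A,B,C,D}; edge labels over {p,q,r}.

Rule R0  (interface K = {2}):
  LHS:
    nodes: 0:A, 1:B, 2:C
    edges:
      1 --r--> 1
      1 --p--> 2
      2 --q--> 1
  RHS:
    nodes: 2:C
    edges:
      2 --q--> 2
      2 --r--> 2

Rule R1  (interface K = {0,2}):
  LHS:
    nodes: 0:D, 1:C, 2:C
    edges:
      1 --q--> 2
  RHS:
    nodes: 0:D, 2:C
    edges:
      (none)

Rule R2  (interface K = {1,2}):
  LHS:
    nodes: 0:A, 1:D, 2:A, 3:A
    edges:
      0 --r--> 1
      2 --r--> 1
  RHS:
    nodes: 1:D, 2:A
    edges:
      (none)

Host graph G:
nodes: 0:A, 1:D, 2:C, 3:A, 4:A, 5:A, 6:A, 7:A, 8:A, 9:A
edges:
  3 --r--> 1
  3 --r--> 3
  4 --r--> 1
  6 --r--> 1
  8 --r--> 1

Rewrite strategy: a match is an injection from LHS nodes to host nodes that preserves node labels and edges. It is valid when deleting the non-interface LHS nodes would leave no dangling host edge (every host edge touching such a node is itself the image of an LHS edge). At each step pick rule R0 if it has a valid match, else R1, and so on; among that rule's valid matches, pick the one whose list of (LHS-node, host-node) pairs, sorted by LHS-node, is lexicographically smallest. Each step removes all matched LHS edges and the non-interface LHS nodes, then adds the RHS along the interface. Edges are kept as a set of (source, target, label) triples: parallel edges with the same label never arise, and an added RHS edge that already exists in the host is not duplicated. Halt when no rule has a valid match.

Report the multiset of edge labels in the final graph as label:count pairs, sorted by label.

Answer: r:1

Steps:
initial: |V|=10 |E|=5  E = 3-r->1 3-r->3 4-r->1 6-r->1 8-r->1
step 1: apply R2 at {0↦4, 1↦1, 2↦3, 3↦0}  → |V|=8 |E|=3  E = 3-r->3 6-r->1 8-r->1
step 2: apply R2 at {0↦6, 1↦1, 2↦8, 3↦5}  → |V|=6 |E|=1  E = 3-r->3
halt: no rule applies after step 2
NF edges: [(3, 3, 'r')]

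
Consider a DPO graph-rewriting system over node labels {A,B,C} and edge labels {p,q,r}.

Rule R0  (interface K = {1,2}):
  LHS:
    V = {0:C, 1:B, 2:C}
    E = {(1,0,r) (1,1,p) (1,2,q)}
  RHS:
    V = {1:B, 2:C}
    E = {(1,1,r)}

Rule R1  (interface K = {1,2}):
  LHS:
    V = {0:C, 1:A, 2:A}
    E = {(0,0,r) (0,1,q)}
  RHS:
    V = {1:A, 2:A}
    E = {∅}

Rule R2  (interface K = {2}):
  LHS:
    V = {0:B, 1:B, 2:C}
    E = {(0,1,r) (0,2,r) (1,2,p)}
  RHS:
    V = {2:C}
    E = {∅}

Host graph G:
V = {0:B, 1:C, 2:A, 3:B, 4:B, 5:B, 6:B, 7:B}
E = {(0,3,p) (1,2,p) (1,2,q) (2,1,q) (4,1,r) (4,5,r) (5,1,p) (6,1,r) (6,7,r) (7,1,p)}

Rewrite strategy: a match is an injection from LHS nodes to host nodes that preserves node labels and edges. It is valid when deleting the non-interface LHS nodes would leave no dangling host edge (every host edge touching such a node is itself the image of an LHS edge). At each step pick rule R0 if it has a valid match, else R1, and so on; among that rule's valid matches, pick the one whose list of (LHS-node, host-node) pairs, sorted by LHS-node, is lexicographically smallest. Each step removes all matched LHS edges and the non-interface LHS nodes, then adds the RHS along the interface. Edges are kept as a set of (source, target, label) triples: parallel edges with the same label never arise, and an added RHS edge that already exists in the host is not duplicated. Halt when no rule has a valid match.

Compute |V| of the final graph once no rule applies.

Answer: 4

Derivation:
[0] host  ⇒  8 nodes, 10 edges  {0-p->3 1-p->2 1-q->2 2-q->1 4-r->1 4-r->5 5-p->1 6-r->1 6-r->7 7-p->1}
[1] R2 @ {0↦4, 1↦5, 2↦1}  ⇒  6 nodes, 7 edges  {0-p->3 1-p->2 1-q->2 2-q->1 6-r->1 6-r->7 7-p->1}
[2] R2 @ {0↦6, 1↦7, 2↦1}  ⇒  4 nodes, 4 edges  {0-p->3 1-p->2 1-q->2 2-q->1}
final graph: no rule applies after step 2
NF nodes: {0:B, 1:C, 2:A, 3:B}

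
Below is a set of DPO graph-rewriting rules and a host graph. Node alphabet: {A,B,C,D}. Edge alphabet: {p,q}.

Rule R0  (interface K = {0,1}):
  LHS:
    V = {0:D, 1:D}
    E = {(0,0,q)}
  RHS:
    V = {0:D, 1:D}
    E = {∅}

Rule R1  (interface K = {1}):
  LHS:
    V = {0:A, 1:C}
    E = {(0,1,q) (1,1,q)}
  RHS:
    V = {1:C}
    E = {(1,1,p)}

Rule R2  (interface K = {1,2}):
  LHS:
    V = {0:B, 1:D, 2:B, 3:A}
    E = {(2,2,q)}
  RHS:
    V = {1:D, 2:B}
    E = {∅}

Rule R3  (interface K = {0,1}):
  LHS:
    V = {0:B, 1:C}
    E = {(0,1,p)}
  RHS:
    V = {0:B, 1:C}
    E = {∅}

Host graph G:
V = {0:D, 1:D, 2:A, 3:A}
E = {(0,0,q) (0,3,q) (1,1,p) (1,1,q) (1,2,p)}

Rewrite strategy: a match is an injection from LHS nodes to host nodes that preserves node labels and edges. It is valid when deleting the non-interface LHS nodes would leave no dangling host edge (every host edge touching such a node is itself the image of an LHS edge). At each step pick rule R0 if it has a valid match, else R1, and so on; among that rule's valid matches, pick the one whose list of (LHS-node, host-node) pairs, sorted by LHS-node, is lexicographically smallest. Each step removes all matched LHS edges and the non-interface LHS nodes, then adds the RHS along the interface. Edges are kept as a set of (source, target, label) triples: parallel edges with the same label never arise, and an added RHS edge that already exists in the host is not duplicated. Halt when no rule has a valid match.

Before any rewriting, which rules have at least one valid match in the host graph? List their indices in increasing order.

R0: 2 valid matches — {0↦0, 1↦1}, {0↦1, 1↦0}
R1: no valid match — LHS pattern not found
R2: no valid match — LHS pattern not found
R3: no valid match — LHS pattern not found

Answer: [R0]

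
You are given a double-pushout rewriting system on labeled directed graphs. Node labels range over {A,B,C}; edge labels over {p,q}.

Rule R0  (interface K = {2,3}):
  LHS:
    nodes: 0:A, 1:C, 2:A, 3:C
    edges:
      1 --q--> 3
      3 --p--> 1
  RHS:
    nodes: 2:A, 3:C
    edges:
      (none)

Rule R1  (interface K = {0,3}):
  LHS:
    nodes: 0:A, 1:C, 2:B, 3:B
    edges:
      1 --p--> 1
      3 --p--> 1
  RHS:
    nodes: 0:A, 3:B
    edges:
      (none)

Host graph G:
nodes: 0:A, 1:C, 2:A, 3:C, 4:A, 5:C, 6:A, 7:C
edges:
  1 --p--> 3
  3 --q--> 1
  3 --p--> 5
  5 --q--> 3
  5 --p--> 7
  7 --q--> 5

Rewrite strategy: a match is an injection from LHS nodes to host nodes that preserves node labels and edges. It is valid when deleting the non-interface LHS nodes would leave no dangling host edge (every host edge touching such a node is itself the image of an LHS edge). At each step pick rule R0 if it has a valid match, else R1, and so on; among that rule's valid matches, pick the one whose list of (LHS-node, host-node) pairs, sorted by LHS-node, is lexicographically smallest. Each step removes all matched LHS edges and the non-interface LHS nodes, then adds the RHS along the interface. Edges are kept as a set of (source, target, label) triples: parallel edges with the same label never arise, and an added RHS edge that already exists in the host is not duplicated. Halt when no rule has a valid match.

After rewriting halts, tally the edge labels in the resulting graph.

[0] host  ⇒  8 nodes, 6 edges  {1-p->3 3-q->1 3-p->5 5-q->3 5-p->7 7-q->5}
[1] R0 @ {0↦0, 1↦7, 2↦2, 3↦5}  ⇒  6 nodes, 4 edges  {1-p->3 3-q->1 3-p->5 5-q->3}
[2] R0 @ {0↦2, 1↦5, 2↦4, 3↦3}  ⇒  4 nodes, 2 edges  {1-p->3 3-q->1}
[3] R0 @ {0↦4, 1↦3, 2↦6, 3↦1}  ⇒  2 nodes, 0 edges  {∅}
halt: no rule applies after step 3
NF edges: []

Answer: (no edges)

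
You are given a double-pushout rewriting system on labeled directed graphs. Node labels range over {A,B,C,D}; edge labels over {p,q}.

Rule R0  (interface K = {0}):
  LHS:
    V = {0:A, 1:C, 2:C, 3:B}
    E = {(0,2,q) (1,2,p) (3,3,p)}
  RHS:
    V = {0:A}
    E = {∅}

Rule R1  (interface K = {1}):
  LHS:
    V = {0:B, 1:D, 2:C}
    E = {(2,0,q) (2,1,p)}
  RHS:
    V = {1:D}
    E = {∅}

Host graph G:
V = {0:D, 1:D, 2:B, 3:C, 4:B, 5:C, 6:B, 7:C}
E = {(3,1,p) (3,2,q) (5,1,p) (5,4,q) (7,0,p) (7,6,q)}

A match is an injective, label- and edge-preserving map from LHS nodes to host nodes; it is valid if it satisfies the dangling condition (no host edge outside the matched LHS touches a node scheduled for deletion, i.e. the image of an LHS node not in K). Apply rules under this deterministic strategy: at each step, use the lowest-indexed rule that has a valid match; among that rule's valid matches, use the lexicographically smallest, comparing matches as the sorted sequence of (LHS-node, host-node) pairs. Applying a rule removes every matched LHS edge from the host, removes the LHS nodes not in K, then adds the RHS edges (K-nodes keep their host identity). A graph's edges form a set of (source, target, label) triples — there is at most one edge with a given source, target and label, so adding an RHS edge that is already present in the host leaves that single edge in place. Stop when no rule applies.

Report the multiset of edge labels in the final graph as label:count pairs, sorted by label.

Answer: (no edges)

Steps:
initial: |V|=8 |E|=6  E = 3-p->1 3-q->2 5-p->1 5-q->4 7-p->0 7-q->6
step 1: apply R1 at {0↦2, 1↦1, 2↦3}  → |V|=6 |E|=4  E = 5-p->1 5-q->4 7-p->0 7-q->6
step 2: apply R1 at {0↦4, 1↦1, 2↦5}  → |V|=4 |E|=2  E = 7-p->0 7-q->6
step 3: apply R1 at {0↦6, 1↦0, 2↦7}  → |V|=2 |E|=0  E = ∅
normal form: no rule applies after step 3
NF edges: []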